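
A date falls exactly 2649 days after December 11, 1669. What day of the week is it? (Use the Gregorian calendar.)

Saturday

First find the weekday of Dec 11, 1669. Doomsday rule: the anchor day for the 1600s is Tuesday. For year 69: 69÷12 = 5 r 9, and 9÷4 = 2, so 5+9+2 = 16.
Tuesday + 16 ≡ Thursday — that's 1669's doomsday.
In December the doomsday date is Dec 12.
Dec 11 is 1 day before Dec 12; 1 mod 7 = 1, so Thursday − 1 = Wednesday.
2649 mod 7 = 3, so 2649 days after a Wednesday is Wednesday + 3 = Saturday.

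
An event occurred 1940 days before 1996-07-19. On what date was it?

March 28, 1991

−366 (one year; includes Feb 29, 1996) → Jul 19, 1995 (1574 left).
−365 (one year) → Jul 19, 1994 (1209 left).
−365 (one year) → Jul 19, 1993 (844 left).
−365 (one year) → Jul 19, 1992 (479 left).
−366 (one year; includes Feb 29, 1992) → Jul 19, 1991 (113 left).
−19 → Jun 30, 1991 (end of Jun, 30 days; 94 left).
−30 → May 31, 1991 (end of May, 31 days; 64 left).
−31 → Apr 30, 1991 (end of Apr, 30 days; 33 left).
−30 → Mar 31, 1991 (end of Mar, 31 days; 3 left).
−3 → Mar 28, 1991.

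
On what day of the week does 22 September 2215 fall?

Doomsday rule: the anchor day for the 2200s is Friday. For year 15: 15÷12 = 1 r 3, and 3÷4 = 0, so 1+3+0 = 4.
Friday + 4 ≡ Tuesday — that's 2215's doomsday.
In September the doomsday date is Sep 5.
Sep 22 is 17 days after Sep 5; 17 mod 7 = 3, so Tuesday + 3 = Friday.

Friday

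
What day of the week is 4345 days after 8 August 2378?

First find the weekday of Aug 8, 2378. Doomsday rule: the anchor day for the 2300s is Wednesday. For year 78: 78÷12 = 6 r 6, and 6÷4 = 1, so 6+6+1 = 13.
Wednesday + 13 ≡ Tuesday — that's 2378's doomsday.
In August the doomsday date is Aug 8.
Aug 8 is the doomsday itself: Tuesday.
4345 mod 7 = 5, so 4345 days after a Tuesday is Tuesday + 5 = Sunday.

Sunday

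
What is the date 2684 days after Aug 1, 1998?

December 6, 2005

+365 (one year) → Aug 1, 1999 (2319 left).
+366 (one year; includes Feb 29, 2000) → Aug 1, 2000 (1953 left).
+365 (one year) → Aug 1, 2001 (1588 left).
+365 (one year) → Aug 1, 2002 (1223 left).
+365 (one year) → Aug 1, 2003 (858 left).
+366 (one year; includes Feb 29, 2004) → Aug 1, 2004 (492 left).
+365 (one year) → Aug 1, 2005 (127 left).
Aug has 31 days: +31 → Sep 1, 2005 (96 left).
Sep has 30 days: +30 → Oct 1, 2005 (66 left).
Oct has 31 days: +31 → Nov 1, 2005 (35 left).
Nov has 30 days: +30 → Dec 1, 2005 (5 left).
+5 → Dec 6, 2005.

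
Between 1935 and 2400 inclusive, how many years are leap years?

Multiples of 4 in [1935,2400]: 117.
Of those, multiples of 100: 5 (not leap unless ÷400).
Multiples of 400: 2.
Leap years = 117 − 5 + 2 = 114.

114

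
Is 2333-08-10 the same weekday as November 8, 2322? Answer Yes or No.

From Nov 8, 2322 to Aug 10, 2333 is 3928 days.
3928 mod 7 = 1, so they are different weekdays.
(Nov 8, 2322 is a Wednesday; Aug 10, 2333 is a Thursday.)

No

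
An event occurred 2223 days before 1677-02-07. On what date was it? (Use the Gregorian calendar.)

−366 (one year; includes Feb 29, 1676) → Feb 7, 1676 (1857 left).
−365 (one year) → Feb 7, 1675 (1492 left).
−365 (one year) → Feb 7, 1674 (1127 left).
−365 (one year) → Feb 7, 1673 (762 left).
−366 (one year; includes Feb 29, 1672) → Feb 7, 1672 (396 left).
−7 → Jan 31, 1672 (end of Jan, 31 days; 389 left).
−31 → Dec 31, 1671 (end of Dec, 31 days; 358 left).
−31 → Nov 30, 1671 (end of Nov, 30 days; 327 left).
−30 → Oct 31, 1671 (end of Oct, 31 days; 297 left).
−31 → Sep 30, 1671 (end of Sep, 30 days; 266 left).
−30 → Aug 31, 1671 (end of Aug, 31 days; 236 left).
−31 → Jul 31, 1671 (end of Jul, 31 days; 205 left).
−31 → Jun 30, 1671 (end of Jun, 30 days; 174 left).
−30 → May 31, 1671 (end of May, 31 days; 144 left).
−31 → Apr 30, 1671 (end of Apr, 30 days; 113 left).
−30 → Mar 31, 1671 (end of Mar, 31 days; 83 left).
−31 → Feb 28, 1671 (end of Feb, 28 days; 52 left).
−28 → Jan 31, 1671 (end of Jan, 31 days; 24 left).
−24 → Jan 7, 1671.

January 7, 1671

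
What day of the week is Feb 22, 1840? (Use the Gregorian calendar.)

Doomsday rule: the anchor day for the 1800s is Friday. For year 40: 40÷12 = 3 r 4, and 4÷4 = 1, so 3+4+1 = 8.
Friday + 8 ≡ Saturday — that's 1840's doomsday.
In February the doomsday date is Feb 29 (1840 is a leap year (divisible by 4)).
Feb 22 is 7 days before Feb 29; 7 mod 7 = 0, so Saturday − 0 = Saturday.

Saturday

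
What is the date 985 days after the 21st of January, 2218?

+365 (one year) → Jan 21, 2219 (620 left).
+365 (one year) → Jan 21, 2220 (255 left).
Jan has 31 days: +11 → Feb 1, 2220 (244 left).
Feb has 29 days: +29 → Mar 1, 2220 (215 left).
Mar has 31 days: +31 → Apr 1, 2220 (184 left).
Apr has 30 days: +30 → May 1, 2220 (154 left).
May has 31 days: +31 → Jun 1, 2220 (123 left).
Jun has 30 days: +30 → Jul 1, 2220 (93 left).
Jul has 31 days: +31 → Aug 1, 2220 (62 left).
Aug has 31 days: +31 → Sep 1, 2220 (31 left).
Sep has 30 days: +30 → Oct 1, 2220 (1 left).
+1 → Oct 2, 2220.

October 2, 2220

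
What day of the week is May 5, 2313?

Doomsday rule: the anchor day for the 2300s is Wednesday. For year 13: 13÷12 = 1 r 1, and 1÷4 = 0, so 1+1+0 = 2.
Wednesday + 2 ≡ Friday — that's 2313's doomsday.
In May the doomsday date is May 9.
May 5 is 4 days before May 9; 4 mod 7 = 4, so Friday − 4 = Monday.

Monday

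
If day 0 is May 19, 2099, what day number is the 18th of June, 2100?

395

May 19, 2099 → Jun 19, 2099: 31 days (May has 31).
Jun 19, 2099 → Jul 19, 2099: 30 days (June has 30).
Jul 19, 2099 → Aug 19, 2099: 31 days (July has 31).
Aug 19, 2099 → Sep 19, 2099: 31 days (August has 31).
Sep 19, 2099 → Oct 19, 2099: 30 days (September has 30).
Oct 19, 2099 → Nov 19, 2099: 31 days (October has 31).
Nov 19, 2099 → Dec 19, 2099: 30 days (November has 30).
Dec 19, 2099 → Jan 19, 2100: 31 days (December has 31).
Jan 19, 2100 → Feb 19, 2100: 31 days (January has 31).
Feb 19, 2100 → Mar 19, 2100: 28 days (February has 28).
Mar 19, 2100 → Apr 19, 2100: 31 days (March has 31).
Apr 19, 2100 → May 19, 2100: 30 days (April has 30).
May 19, 2100 → Jun 18, 2100: 30 days.
Total: 395 days.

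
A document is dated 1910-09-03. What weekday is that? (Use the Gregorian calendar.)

January 1, 1910 is a Saturday.
Jan 1, 1910 → Feb 1, 1910: 31 days (January has 31).
Feb 1, 1910 → Mar 1, 1910: 28 days (February has 28).
Mar 1, 1910 → Apr 1, 1910: 31 days (March has 31).
Apr 1, 1910 → May 1, 1910: 30 days (April has 30).
May 1, 1910 → Jun 1, 1910: 31 days (May has 31).
Jun 1, 1910 → Jul 1, 1910: 30 days (June has 30).
Jul 1, 1910 → Aug 1, 1910: 31 days (July has 31).
Aug 1, 1910 → Sep 1, 1910: 31 days (August has 31).
Sep 1, 1910 → Sep 3, 1910: 2 days.
Total: 245 days.
245 mod 7 = 0, so Saturday + 0 = Saturday.

Saturday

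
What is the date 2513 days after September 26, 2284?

August 14, 2291

+365 (one year) → Sep 26, 2285 (2148 left).
+365 (one year) → Sep 26, 2286 (1783 left).
+365 (one year) → Sep 26, 2287 (1418 left).
+366 (one year; includes Feb 29, 2288) → Sep 26, 2288 (1052 left).
+365 (one year) → Sep 26, 2289 (687 left).
+365 (one year) → Sep 26, 2290 (322 left).
Sep has 30 days: +5 → Oct 1, 2290 (317 left).
Oct has 31 days: +31 → Nov 1, 2290 (286 left).
Nov has 30 days: +30 → Dec 1, 2290 (256 left).
Dec has 31 days: +31 → Jan 1, 2291 (225 left).
Jan has 31 days: +31 → Feb 1, 2291 (194 left).
Feb has 28 days: +28 → Mar 1, 2291 (166 left).
Mar has 31 days: +31 → Apr 1, 2291 (135 left).
Apr has 30 days: +30 → May 1, 2291 (105 left).
May has 31 days: +31 → Jun 1, 2291 (74 left).
Jun has 30 days: +30 → Jul 1, 2291 (44 left).
Jul has 31 days: +31 → Aug 1, 2291 (13 left).
+13 → Aug 14, 2291.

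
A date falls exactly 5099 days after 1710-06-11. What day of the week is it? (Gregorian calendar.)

First find the weekday of Jun 11, 1710. Doomsday rule: the anchor day for the 1700s is Sunday. For year 10: 10÷12 = 0 r 10, and 10÷4 = 2, so 0+10+2 = 12.
Sunday + 12 ≡ Friday — that's 1710's doomsday.
In June the doomsday date is Jun 6.
Jun 11 is 5 days after Jun 6; 5 mod 7 = 5, so Friday + 5 = Wednesday.
5099 mod 7 = 3, so 5099 days after a Wednesday is Wednesday + 3 = Saturday.

Saturday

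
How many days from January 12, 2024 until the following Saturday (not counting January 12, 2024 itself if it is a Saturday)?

Jan 12, 2024 is a Friday.
From Friday to the next Saturday is 1 day.

1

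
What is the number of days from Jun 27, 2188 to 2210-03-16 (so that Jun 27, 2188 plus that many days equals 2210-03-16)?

7931

Jun 27, 2188 → Jun 27, 2189: 365 days.
Jun 27, 2189 → Jun 27, 2190: 365 days.
Jun 27, 2190 → Jun 27, 2191: 365 days.
Jun 27, 2191 → Jun 27, 2192: 366 days (Feb 29, 2192 is in that span).
Jun 27, 2192 → Jun 27, 2193: 365 days.
Jun 27, 2193 → Jun 27, 2194: 365 days.
Jun 27, 2194 → Jun 27, 2195: 365 days.
Jun 27, 2195 → Jun 27, 2196: 366 days (Feb 29, 2196 is in that span).
Jun 27, 2196 → Jun 27, 2197: 365 days.
Jun 27, 2197 → Jun 27, 2198: 365 days.
Jun 27, 2198 → Jun 27, 2199: 365 days.
Jun 27, 2199 → Jun 27, 2200: 365 days.
Jun 27, 2200 → Jun 27, 2201: 365 days.
Jun 27, 2201 → Jun 27, 2202: 365 days.
Jun 27, 2202 → Jun 27, 2203: 365 days.
Jun 27, 2203 → Jun 27, 2204: 366 days (Feb 29, 2204 is in that span).
Jun 27, 2204 → Jun 27, 2205: 365 days.
Jun 27, 2205 → Jun 27, 2206: 365 days.
Jun 27, 2206 → Jun 27, 2207: 365 days.
Jun 27, 2207 → Jun 27, 2208: 366 days (Feb 29, 2208 is in that span).
Jun 27, 2208 → Jun 27, 2209: 365 days.
Jun 27, 2209 → Jul 27, 2209: 30 days (June has 30).
Jul 27, 2209 → Aug 27, 2209: 31 days (July has 31).
Aug 27, 2209 → Sep 27, 2209: 31 days (August has 31).
Sep 27, 2209 → Oct 27, 2209: 30 days (September has 30).
Oct 27, 2209 → Nov 27, 2209: 31 days (October has 31).
Nov 27, 2209 → Dec 27, 2209: 30 days (November has 30).
Dec 27, 2209 → Jan 27, 2210: 31 days (December has 31).
Jan 27, 2210 → Feb 27, 2210: 31 days (January has 31).
Feb 27, 2210 → Mar 16, 2210: 17 days.
Total: 7931 days.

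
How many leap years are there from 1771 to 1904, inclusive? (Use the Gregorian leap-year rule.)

Multiples of 4 in [1771,1904]: 34.
Of those, multiples of 100: 2 (not leap unless ÷400).
Multiples of 400: 0.
Leap years = 34 − 2 + 0 = 32.

32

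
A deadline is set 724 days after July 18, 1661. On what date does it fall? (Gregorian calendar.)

July 12, 1663

+365 (one year) → Jul 18, 1662 (359 left).
Jul has 31 days: +14 → Aug 1, 1662 (345 left).
Aug has 31 days: +31 → Sep 1, 1662 (314 left).
Sep has 30 days: +30 → Oct 1, 1662 (284 left).
Oct has 31 days: +31 → Nov 1, 1662 (253 left).
Nov has 30 days: +30 → Dec 1, 1662 (223 left).
Dec has 31 days: +31 → Jan 1, 1663 (192 left).
Jan has 31 days: +31 → Feb 1, 1663 (161 left).
Feb has 28 days: +28 → Mar 1, 1663 (133 left).
Mar has 31 days: +31 → Apr 1, 1663 (102 left).
Apr has 30 days: +30 → May 1, 1663 (72 left).
May has 31 days: +31 → Jun 1, 1663 (41 left).
Jun has 30 days: +30 → Jul 1, 1663 (11 left).
+11 → Jul 12, 1663.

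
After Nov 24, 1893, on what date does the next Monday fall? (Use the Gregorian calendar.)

November 27, 1893

Nov 24, 1893 is a Friday.
From Friday to the next Monday is 3 days.
Nov 24, 1893 + 3 = Nov 27, 1893.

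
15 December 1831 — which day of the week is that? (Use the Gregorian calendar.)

Doomsday rule: the anchor day for the 1800s is Friday. For year 31: 31÷12 = 2 r 7, and 7÷4 = 1, so 2+7+1 = 10.
Friday + 10 ≡ Monday — that's 1831's doomsday.
In December the doomsday date is Dec 12.
Dec 15 is 3 days after Dec 12; 3 mod 7 = 3, so Monday + 3 = Thursday.

Thursday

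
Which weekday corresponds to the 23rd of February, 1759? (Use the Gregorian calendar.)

Doomsday rule: the anchor day for the 1700s is Sunday. For year 59: 59÷12 = 4 r 11, and 11÷4 = 2, so 4+11+2 = 17.
Sunday + 17 ≡ Wednesday — that's 1759's doomsday.
In February the doomsday date is Feb 28 (1759 is not a leap year).
Feb 23 is 5 days before Feb 28; 5 mod 7 = 5, so Wednesday − 5 = Friday.

Friday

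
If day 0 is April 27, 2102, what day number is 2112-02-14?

3580

Apr 27, 2102 → Apr 27, 2103: 365 days.
Apr 27, 2103 → Apr 27, 2104: 366 days (Feb 29, 2104 is in that span).
Apr 27, 2104 → Apr 27, 2105: 365 days.
Apr 27, 2105 → Apr 27, 2106: 365 days.
Apr 27, 2106 → Apr 27, 2107: 365 days.
Apr 27, 2107 → Apr 27, 2108: 366 days (Feb 29, 2108 is in that span).
Apr 27, 2108 → Apr 27, 2109: 365 days.
Apr 27, 2109 → Apr 27, 2110: 365 days.
Apr 27, 2110 → Apr 27, 2111: 365 days.
Apr 27, 2111 → May 27, 2111: 30 days (April has 30).
May 27, 2111 → Jun 27, 2111: 31 days (May has 31).
Jun 27, 2111 → Jul 27, 2111: 30 days (June has 30).
Jul 27, 2111 → Aug 27, 2111: 31 days (July has 31).
Aug 27, 2111 → Sep 27, 2111: 31 days (August has 31).
Sep 27, 2111 → Oct 27, 2111: 30 days (September has 30).
Oct 27, 2111 → Nov 27, 2111: 31 days (October has 31).
Nov 27, 2111 → Dec 27, 2111: 30 days (November has 30).
Dec 27, 2111 → Jan 27, 2112: 31 days (December has 31).
Jan 27, 2112 → Feb 14, 2112: 18 days.
Total: 3580 days.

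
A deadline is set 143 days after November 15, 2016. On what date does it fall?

April 7, 2017

Nov has 30 days: +16 → Dec 1, 2016 (127 left).
Dec has 31 days: +31 → Jan 1, 2017 (96 left).
Jan has 31 days: +31 → Feb 1, 2017 (65 left).
Feb has 28 days: +28 → Mar 1, 2017 (37 left).
Mar has 31 days: +31 → Apr 1, 2017 (6 left).
+6 → Apr 7, 2017.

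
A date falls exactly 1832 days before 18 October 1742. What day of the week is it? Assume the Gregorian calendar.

Saturday

Oct 18, 1742 is a Thursday.
1832 mod 7 = 5, so 1832 days before a Thursday is Thursday − 5 = Saturday.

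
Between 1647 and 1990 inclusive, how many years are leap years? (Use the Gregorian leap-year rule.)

83

Multiples of 4 in [1647,1990]: 86.
Of those, multiples of 100: 3 (not leap unless ÷400).
Multiples of 400: 0.
Leap years = 86 − 3 + 0 = 83.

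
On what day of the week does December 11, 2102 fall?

Doomsday rule: the anchor day for the 2100s is Sunday. For year 02: 2÷12 = 0 r 2, and 2÷4 = 0, so 0+2+0 = 2.
Sunday + 2 ≡ Tuesday — that's 2102's doomsday.
In December the doomsday date is Dec 12.
Dec 11 is 1 day before Dec 12; 1 mod 7 = 1, so Tuesday − 1 = Monday.

Monday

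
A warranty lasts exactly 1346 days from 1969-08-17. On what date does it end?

April 24, 1973

+365 (one year) → Aug 17, 1970 (981 left).
+365 (one year) → Aug 17, 1971 (616 left).
+366 (one year; includes Feb 29, 1972) → Aug 17, 1972 (250 left).
Aug has 31 days: +15 → Sep 1, 1972 (235 left).
Sep has 30 days: +30 → Oct 1, 1972 (205 left).
Oct has 31 days: +31 → Nov 1, 1972 (174 left).
Nov has 30 days: +30 → Dec 1, 1972 (144 left).
Dec has 31 days: +31 → Jan 1, 1973 (113 left).
Jan has 31 days: +31 → Feb 1, 1973 (82 left).
Feb has 28 days: +28 → Mar 1, 1973 (54 left).
Mar has 31 days: +31 → Apr 1, 1973 (23 left).
+23 → Apr 24, 1973.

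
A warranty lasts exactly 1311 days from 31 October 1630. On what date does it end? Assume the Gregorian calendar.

+365 (one year) → Oct 31, 1631 (946 left).
+366 (one year; includes Feb 29, 1632) → Oct 31, 1632 (580 left).
+365 (one year) → Oct 31, 1633 (215 left).
Oct has 31 days: +1 → Nov 1, 1633 (214 left).
Nov has 30 days: +30 → Dec 1, 1633 (184 left).
Dec has 31 days: +31 → Jan 1, 1634 (153 left).
Jan has 31 days: +31 → Feb 1, 1634 (122 left).
Feb has 28 days: +28 → Mar 1, 1634 (94 left).
Mar has 31 days: +31 → Apr 1, 1634 (63 left).
Apr has 30 days: +30 → May 1, 1634 (33 left).
May has 31 days: +31 → Jun 1, 1634 (2 left).
+2 → Jun 3, 1634.

June 3, 1634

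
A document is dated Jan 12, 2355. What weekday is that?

Wednesday

Doomsday rule: the anchor day for the 2300s is Wednesday. For year 55: 55÷12 = 4 r 7, and 7÷4 = 1, so 4+7+1 = 12.
Wednesday + 12 ≡ Monday — that's 2355's doomsday.
In January the doomsday date is Jan 3 (2355 is not a leap year).
Jan 12 is 9 days after Jan 3; 9 mod 7 = 2, so Monday + 2 = Wednesday.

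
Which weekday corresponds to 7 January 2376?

Doomsday rule: the anchor day for the 2300s is Wednesday. For year 76: 76÷12 = 6 r 4, and 4÷4 = 1, so 6+4+1 = 11.
Wednesday + 11 ≡ Sunday — that's 2376's doomsday.
In January the doomsday date is Jan 4 (2376 is a leap year (divisible by 4)).
Jan 7 is 3 days after Jan 4; 3 mod 7 = 3, so Sunday + 3 = Wednesday.

Wednesday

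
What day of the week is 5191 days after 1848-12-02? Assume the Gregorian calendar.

Dec 2, 1848 is a Saturday.
5191 mod 7 = 4, so 5191 days after a Saturday is Saturday + 4 = Wednesday.

Wednesday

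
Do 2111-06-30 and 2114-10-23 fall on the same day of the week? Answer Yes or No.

Yes

From Jun 30, 2111 to Oct 23, 2114 is 1211 days.
1211 mod 7 = 0, so they are the same weekday.
(Jun 30, 2111 is a Tuesday; Oct 23, 2114 is a Tuesday.)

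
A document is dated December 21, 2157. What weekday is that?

Wednesday

Doomsday rule: the anchor day for the 2100s is Sunday. For year 57: 57÷12 = 4 r 9, and 9÷4 = 2, so 4+9+2 = 15.
Sunday + 15 ≡ Monday — that's 2157's doomsday.
In December the doomsday date is Dec 12.
Dec 21 is 9 days after Dec 12; 9 mod 7 = 2, so Monday + 2 = Wednesday.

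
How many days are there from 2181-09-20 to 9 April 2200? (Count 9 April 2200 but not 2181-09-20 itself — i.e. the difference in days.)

6775

Sep 20, 2181 → Sep 20, 2182: 365 days.
Sep 20, 2182 → Sep 20, 2183: 365 days.
Sep 20, 2183 → Sep 20, 2184: 366 days (Feb 29, 2184 is in that span).
Sep 20, 2184 → Sep 20, 2185: 365 days.
Sep 20, 2185 → Sep 20, 2186: 365 days.
Sep 20, 2186 → Sep 20, 2187: 365 days.
Sep 20, 2187 → Sep 20, 2188: 366 days (Feb 29, 2188 is in that span).
Sep 20, 2188 → Sep 20, 2189: 365 days.
Sep 20, 2189 → Sep 20, 2190: 365 days.
Sep 20, 2190 → Sep 20, 2191: 365 days.
Sep 20, 2191 → Sep 20, 2192: 366 days (Feb 29, 2192 is in that span).
Sep 20, 2192 → Sep 20, 2193: 365 days.
Sep 20, 2193 → Sep 20, 2194: 365 days.
Sep 20, 2194 → Sep 20, 2195: 365 days.
Sep 20, 2195 → Sep 20, 2196: 366 days (Feb 29, 2196 is in that span).
Sep 20, 2196 → Sep 20, 2197: 365 days.
Sep 20, 2197 → Sep 20, 2198: 365 days.
Sep 20, 2198 → Sep 20, 2199: 365 days.
Sep 20, 2199 → Oct 20, 2199: 30 days (September has 30).
Oct 20, 2199 → Nov 20, 2199: 31 days (October has 31).
Nov 20, 2199 → Dec 20, 2199: 30 days (November has 30).
Dec 20, 2199 → Jan 20, 2200: 31 days (December has 31).
Jan 20, 2200 → Feb 20, 2200: 31 days (January has 31).
Feb 20, 2200 → Mar 20, 2200: 28 days (February has 28).
Mar 20, 2200 → Apr 9, 2200: 20 days.
Total: 6775 days.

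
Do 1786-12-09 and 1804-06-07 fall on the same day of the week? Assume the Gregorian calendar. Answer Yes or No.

From Dec 9, 1786 to Jun 7, 1804 is 6389 days.
6389 mod 7 = 5, so they are different weekdays.
(Dec 9, 1786 is a Saturday; Jun 7, 1804 is a Thursday.)

No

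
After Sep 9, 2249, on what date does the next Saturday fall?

September 15, 2249

Sep 9, 2249 is a Sunday.
From Sunday to the next Saturday is 6 days.
Sep 9, 2249 + 6 = Sep 15, 2249.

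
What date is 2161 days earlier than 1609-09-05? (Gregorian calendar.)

October 6, 1603

−365 (one year) → Sep 5, 1608 (1796 left).
−366 (one year; includes Feb 29, 1608) → Sep 5, 1607 (1430 left).
−365 (one year) → Sep 5, 1606 (1065 left).
−365 (one year) → Sep 5, 1605 (700 left).
−365 (one year) → Sep 5, 1604 (335 left).
−5 → Aug 31, 1604 (end of Aug, 31 days; 330 left).
−31 → Jul 31, 1604 (end of Jul, 31 days; 299 left).
−31 → Jun 30, 1604 (end of Jun, 30 days; 268 left).
−30 → May 31, 1604 (end of May, 31 days; 238 left).
−31 → Apr 30, 1604 (end of Apr, 30 days; 207 left).
−30 → Mar 31, 1604 (end of Mar, 31 days; 177 left).
−31 → Feb 29, 1604 (end of Feb, 29 days; 146 left).
−29 → Jan 31, 1604 (end of Jan, 31 days; 117 left).
−31 → Dec 31, 1603 (end of Dec, 31 days; 86 left).
−31 → Nov 30, 1603 (end of Nov, 30 days; 55 left).
−30 → Oct 31, 1603 (end of Oct, 31 days; 25 left).
−25 → Oct 6, 1603.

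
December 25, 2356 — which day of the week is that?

Doomsday rule: the anchor day for the 2300s is Wednesday. For year 56: 56÷12 = 4 r 8, and 8÷4 = 2, so 4+8+2 = 14.
Wednesday + 14 ≡ Wednesday — that's 2356's doomsday.
In December the doomsday date is Dec 12.
Dec 25 is 13 days after Dec 12; 13 mod 7 = 6, so Wednesday + 6 = Tuesday.

Tuesday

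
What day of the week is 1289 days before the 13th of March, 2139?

Mar 13, 2139 is a Friday.
1289 mod 7 = 1, so 1289 days before a Friday is Friday − 1 = Thursday.

Thursday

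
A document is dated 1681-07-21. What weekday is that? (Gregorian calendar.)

Doomsday rule: the anchor day for the 1600s is Tuesday. For year 81: 81÷12 = 6 r 9, and 9÷4 = 2, so 6+9+2 = 17.
Tuesday + 17 ≡ Friday — that's 1681's doomsday.
In July the doomsday date is Jul 11.
Jul 21 is 10 days after Jul 11; 10 mod 7 = 3, so Friday + 3 = Monday.

Monday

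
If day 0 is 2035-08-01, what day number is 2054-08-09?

Aug 1, 2035 → Aug 1, 2036: 366 days (Feb 29, 2036 is in that span).
Aug 1, 2036 → Aug 1, 2037: 365 days.
Aug 1, 2037 → Aug 1, 2038: 365 days.
Aug 1, 2038 → Aug 1, 2039: 365 days.
Aug 1, 2039 → Aug 1, 2040: 366 days (Feb 29, 2040 is in that span).
Aug 1, 2040 → Aug 1, 2041: 365 days.
Aug 1, 2041 → Aug 1, 2042: 365 days.
Aug 1, 2042 → Aug 1, 2043: 365 days.
Aug 1, 2043 → Aug 1, 2044: 366 days (Feb 29, 2044 is in that span).
Aug 1, 2044 → Aug 1, 2045: 365 days.
Aug 1, 2045 → Aug 1, 2046: 365 days.
Aug 1, 2046 → Aug 1, 2047: 365 days.
Aug 1, 2047 → Aug 1, 2048: 366 days (Feb 29, 2048 is in that span).
Aug 1, 2048 → Aug 1, 2049: 365 days.
Aug 1, 2049 → Aug 1, 2050: 365 days.
Aug 1, 2050 → Aug 1, 2051: 365 days.
Aug 1, 2051 → Aug 1, 2052: 366 days (Feb 29, 2052 is in that span).
Aug 1, 2052 → Aug 1, 2053: 365 days.
Aug 1, 2053 → Sep 1, 2053: 31 days (August has 31).
Sep 1, 2053 → Oct 1, 2053: 30 days (September has 30).
Oct 1, 2053 → Nov 1, 2053: 31 days (October has 31).
Nov 1, 2053 → Dec 1, 2053: 30 days (November has 30).
Dec 1, 2053 → Jan 1, 2054: 31 days (December has 31).
Jan 1, 2054 → Feb 1, 2054: 31 days (January has 31).
Feb 1, 2054 → Mar 1, 2054: 28 days (February has 28).
Mar 1, 2054 → Apr 1, 2054: 31 days (March has 31).
Apr 1, 2054 → May 1, 2054: 30 days (April has 30).
May 1, 2054 → Jun 1, 2054: 31 days (May has 31).
Jun 1, 2054 → Jul 1, 2054: 30 days (June has 30).
Jul 1, 2054 → Aug 1, 2054: 31 days (July has 31).
Aug 1, 2054 → Aug 9, 2054: 8 days.
Total: 6948 days.

6948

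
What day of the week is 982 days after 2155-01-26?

First find the weekday of Jan 26, 2155. Doomsday rule: the anchor day for the 2100s is Sunday. For year 55: 55÷12 = 4 r 7, and 7÷4 = 1, so 4+7+1 = 12.
Sunday + 12 ≡ Friday — that's 2155's doomsday.
In January the doomsday date is Jan 3 (2155 is not a leap year).
Jan 26 is 23 days after Jan 3; 23 mod 7 = 2, so Friday + 2 = Sunday.
982 mod 7 = 2, so 982 days after a Sunday is Sunday + 2 = Tuesday.

Tuesday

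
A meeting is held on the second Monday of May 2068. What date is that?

May 14, 2068

May 1, 2068 is a Tuesday.
The first Monday is therefore May 7 (6 days later).
The second Monday is 7 + 1×7 = May 14.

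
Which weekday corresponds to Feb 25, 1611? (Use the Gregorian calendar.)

Doomsday rule: the anchor day for the 1600s is Tuesday. For year 11: 11÷12 = 0 r 11, and 11÷4 = 2, so 0+11+2 = 13.
Tuesday + 13 ≡ Monday — that's 1611's doomsday.
In February the doomsday date is Feb 28 (1611 is not a leap year).
Feb 25 is 3 days before Feb 28; 3 mod 7 = 3, so Monday − 3 = Friday.

Friday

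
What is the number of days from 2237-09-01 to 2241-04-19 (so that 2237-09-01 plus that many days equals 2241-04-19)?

1326

Sep 1, 2237 → Sep 1, 2238: 365 days.
Sep 1, 2238 → Sep 1, 2239: 365 days.
Sep 1, 2239 → Sep 1, 2240: 366 days (Feb 29, 2240 is in that span).
Sep 1, 2240 → Oct 1, 2240: 30 days (September has 30).
Oct 1, 2240 → Nov 1, 2240: 31 days (October has 31).
Nov 1, 2240 → Dec 1, 2240: 30 days (November has 30).
Dec 1, 2240 → Jan 1, 2241: 31 days (December has 31).
Jan 1, 2241 → Feb 1, 2241: 31 days (January has 31).
Feb 1, 2241 → Mar 1, 2241: 28 days (February has 28).
Mar 1, 2241 → Apr 1, 2241: 31 days (March has 31).
Apr 1, 2241 → Apr 19, 2241: 18 days.
Total: 1326 days.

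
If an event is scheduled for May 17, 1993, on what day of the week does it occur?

Doomsday rule: the anchor day for the 1900s is Wednesday. For year 93: 93÷12 = 7 r 9, and 9÷4 = 2, so 7+9+2 = 18.
Wednesday + 18 ≡ Sunday — that's 1993's doomsday.
In May the doomsday date is May 9.
May 17 is 8 days after May 9; 8 mod 7 = 1, so Sunday + 1 = Monday.

Monday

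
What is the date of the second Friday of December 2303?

December 1, 2303 is a Tuesday.
The first Friday is therefore December 4 (3 days later).
The second Friday is 4 + 1×7 = December 11.

December 11, 2303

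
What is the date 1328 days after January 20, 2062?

September 9, 2065

+365 (one year) → Jan 20, 2063 (963 left).
+365 (one year) → Jan 20, 2064 (598 left).
+366 (one year; includes Feb 29, 2064) → Jan 20, 2065 (232 left).
Jan has 31 days: +12 → Feb 1, 2065 (220 left).
Feb has 28 days: +28 → Mar 1, 2065 (192 left).
Mar has 31 days: +31 → Apr 1, 2065 (161 left).
Apr has 30 days: +30 → May 1, 2065 (131 left).
May has 31 days: +31 → Jun 1, 2065 (100 left).
Jun has 30 days: +30 → Jul 1, 2065 (70 left).
Jul has 31 days: +31 → Aug 1, 2065 (39 left).
Aug has 31 days: +31 → Sep 1, 2065 (8 left).
+8 → Sep 9, 2065.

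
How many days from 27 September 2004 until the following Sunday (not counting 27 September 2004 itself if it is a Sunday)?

Sep 27, 2004 is a Monday.
From Monday to the next Sunday is 6 days.

6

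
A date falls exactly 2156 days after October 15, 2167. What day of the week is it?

Thursday

Oct 15, 2167 is a Thursday.
2156 mod 7 = 0, so 2156 days after a Thursday is Thursday + 0 = Thursday.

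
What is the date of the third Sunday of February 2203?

February 20, 2203

February 1, 2203 is a Tuesday.
The first Sunday is therefore February 6 (5 days later).
The third Sunday is 6 + 2×7 = February 20.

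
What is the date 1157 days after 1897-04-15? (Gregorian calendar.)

June 16, 1900

+365 (one year) → Apr 15, 1898 (792 left).
+365 (one year) → Apr 15, 1899 (427 left).
+365 (one year) → Apr 15, 1900 (62 left).
Apr has 30 days: +16 → May 1, 1900 (46 left).
May has 31 days: +31 → Jun 1, 1900 (15 left).
+15 → Jun 16, 1900.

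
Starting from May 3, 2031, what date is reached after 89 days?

May has 31 days: +29 → Jun 1, 2031 (60 left).
Jun has 30 days: +30 → Jul 1, 2031 (30 left).
+30 → Jul 31, 2031.

July 31, 2031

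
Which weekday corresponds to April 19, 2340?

Doomsday rule: the anchor day for the 2300s is Wednesday. For year 40: 40÷12 = 3 r 4, and 4÷4 = 1, so 3+4+1 = 8.
Wednesday + 8 ≡ Thursday — that's 2340's doomsday.
In April the doomsday date is Apr 4.
Apr 19 is 15 days after Apr 4; 15 mod 7 = 1, so Thursday + 1 = Friday.

Friday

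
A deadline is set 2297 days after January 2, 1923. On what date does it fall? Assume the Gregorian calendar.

April 17, 1929

+365 (one year) → Jan 2, 1924 (1932 left).
+366 (one year; includes Feb 29, 1924) → Jan 2, 1925 (1566 left).
+365 (one year) → Jan 2, 1926 (1201 left).
+365 (one year) → Jan 2, 1927 (836 left).
+365 (one year) → Jan 2, 1928 (471 left).
+366 (one year; includes Feb 29, 1928) → Jan 2, 1929 (105 left).
Jan has 31 days: +30 → Feb 1, 1929 (75 left).
Feb has 28 days: +28 → Mar 1, 1929 (47 left).
Mar has 31 days: +31 → Apr 1, 1929 (16 left).
+16 → Apr 17, 1929.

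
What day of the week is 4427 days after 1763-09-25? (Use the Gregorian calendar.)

Wednesday

First find the weekday of Sep 25, 1763. Doomsday rule: the anchor day for the 1700s is Sunday. For year 63: 63÷12 = 5 r 3, and 3÷4 = 0, so 5+3+0 = 8.
Sunday + 8 ≡ Monday — that's 1763's doomsday.
In September the doomsday date is Sep 5.
Sep 25 is 20 days after Sep 5; 20 mod 7 = 6, so Monday + 6 = Sunday.
4427 mod 7 = 3, so 4427 days after a Sunday is Sunday + 3 = Wednesday.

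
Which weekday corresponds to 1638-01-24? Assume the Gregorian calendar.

Sunday

Doomsday rule: the anchor day for the 1600s is Tuesday. For year 38: 38÷12 = 3 r 2, and 2÷4 = 0, so 3+2+0 = 5.
Tuesday + 5 ≡ Sunday — that's 1638's doomsday.
In January the doomsday date is Jan 3 (1638 is not a leap year).
Jan 24 is 21 days after Jan 3; 21 mod 7 = 0, so Sunday + 0 = Sunday.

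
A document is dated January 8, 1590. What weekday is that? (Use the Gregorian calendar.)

Monday

Doomsday rule: the anchor day for the 1500s is Wednesday. For year 90: 90÷12 = 7 r 6, and 6÷4 = 1, so 7+6+1 = 14.
Wednesday + 14 ≡ Wednesday — that's 1590's doomsday.
In January the doomsday date is Jan 3 (1590 is not a leap year).
Jan 8 is 5 days after Jan 3; 5 mod 7 = 5, so Wednesday + 5 = Monday.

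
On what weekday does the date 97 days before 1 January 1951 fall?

Tuesday

Jan 1, 1951 is a Monday.
97 mod 7 = 6, so 97 days before a Monday is Monday − 6 = Tuesday.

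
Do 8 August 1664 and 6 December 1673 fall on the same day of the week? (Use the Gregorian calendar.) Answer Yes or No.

No

From Aug 8, 1664 to Dec 6, 1673 is 3407 days.
3407 mod 7 = 5, so they are different weekdays.
(Aug 8, 1664 is a Friday; Dec 6, 1673 is a Wednesday.)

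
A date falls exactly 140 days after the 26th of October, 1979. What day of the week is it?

Oct 26, 1979 is a Friday.
140 mod 7 = 0, so 140 days after a Friday is Friday + 0 = Friday.

Friday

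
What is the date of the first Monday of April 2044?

April 4, 2044

April 1, 2044 is a Friday.
The first Monday is therefore April 4 (3 days later).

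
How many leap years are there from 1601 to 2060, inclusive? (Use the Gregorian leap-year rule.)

112

Multiples of 4 in [1601,2060]: 115.
Of those, multiples of 100: 4 (not leap unless ÷400).
Multiples of 400: 1.
Leap years = 115 − 4 + 1 = 112.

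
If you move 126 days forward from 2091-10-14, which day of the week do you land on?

Oct 14, 2091 is a Sunday.
126 mod 7 = 0, so 126 days after a Sunday is Sunday + 0 = Sunday.

Sunday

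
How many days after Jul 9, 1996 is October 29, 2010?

Jul 9, 1996 → Jul 9, 1997: 365 days.
Jul 9, 1997 → Jul 9, 1998: 365 days.
Jul 9, 1998 → Jul 9, 1999: 365 days.
Jul 9, 1999 → Jul 9, 2000: 366 days (Feb 29, 2000 is in that span).
Jul 9, 2000 → Jul 9, 2001: 365 days.
Jul 9, 2001 → Jul 9, 2002: 365 days.
Jul 9, 2002 → Jul 9, 2003: 365 days.
Jul 9, 2003 → Jul 9, 2004: 366 days (Feb 29, 2004 is in that span).
Jul 9, 2004 → Jul 9, 2005: 365 days.
Jul 9, 2005 → Jul 9, 2006: 365 days.
Jul 9, 2006 → Jul 9, 2007: 365 days.
Jul 9, 2007 → Jul 9, 2008: 366 days (Feb 29, 2008 is in that span).
Jul 9, 2008 → Jul 9, 2009: 365 days.
Jul 9, 2009 → Jul 9, 2010: 365 days.
Jul 9, 2010 → Aug 9, 2010: 31 days (July has 31).
Aug 9, 2010 → Sep 9, 2010: 31 days (August has 31).
Sep 9, 2010 → Oct 9, 2010: 30 days (September has 30).
Oct 9, 2010 → Oct 29, 2010: 20 days.
Total: 5225 days.

5225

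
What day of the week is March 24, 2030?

Doomsday rule: the anchor day for the 2000s is Tuesday. For year 30: 30÷12 = 2 r 6, and 6÷4 = 1, so 2+6+1 = 9.
Tuesday + 9 ≡ Thursday — that's 2030's doomsday.
In March the doomsday date is Mar 14.
Mar 24 is 10 days after Mar 14; 10 mod 7 = 3, so Thursday + 3 = Sunday.

Sunday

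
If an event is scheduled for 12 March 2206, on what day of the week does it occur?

Doomsday rule: the anchor day for the 2200s is Friday. For year 06: 6÷12 = 0 r 6, and 6÷4 = 1, so 0+6+1 = 7.
Friday + 7 ≡ Friday — that's 2206's doomsday.
In March the doomsday date is Mar 14.
Mar 12 is 2 days before Mar 14; 2 mod 7 = 2, so Friday − 2 = Wednesday.

Wednesday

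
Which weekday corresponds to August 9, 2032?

Monday

January 1, 2032 is a Thursday.
Jan 1, 2032 → Feb 1, 2032: 31 days (January has 31).
Feb 1, 2032 → Mar 1, 2032: 29 days (February has 29).
Mar 1, 2032 → Apr 1, 2032: 31 days (March has 31).
Apr 1, 2032 → May 1, 2032: 30 days (April has 30).
May 1, 2032 → Jun 1, 2032: 31 days (May has 31).
Jun 1, 2032 → Jul 1, 2032: 30 days (June has 30).
Jul 1, 2032 → Aug 1, 2032: 31 days (July has 31).
Aug 1, 2032 → Aug 9, 2032: 8 days.
Total: 221 days.
221 mod 7 = 4, so Thursday + 4 = Monday.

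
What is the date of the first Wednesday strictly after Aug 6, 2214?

August 10, 2214

Aug 6, 2214 is a Saturday.
From Saturday to the next Wednesday is 4 days.
Aug 6, 2214 + 4 = Aug 10, 2214.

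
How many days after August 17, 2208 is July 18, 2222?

Aug 17, 2208 → Aug 17, 2209: 365 days.
Aug 17, 2209 → Aug 17, 2210: 365 days.
Aug 17, 2210 → Aug 17, 2211: 365 days.
Aug 17, 2211 → Aug 17, 2212: 366 days (Feb 29, 2212 is in that span).
Aug 17, 2212 → Aug 17, 2213: 365 days.
Aug 17, 2213 → Aug 17, 2214: 365 days.
Aug 17, 2214 → Aug 17, 2215: 365 days.
Aug 17, 2215 → Aug 17, 2216: 366 days (Feb 29, 2216 is in that span).
Aug 17, 2216 → Aug 17, 2217: 365 days.
Aug 17, 2217 → Aug 17, 2218: 365 days.
Aug 17, 2218 → Aug 17, 2219: 365 days.
Aug 17, 2219 → Aug 17, 2220: 366 days (Feb 29, 2220 is in that span).
Aug 17, 2220 → Aug 17, 2221: 365 days.
Aug 17, 2221 → Sep 17, 2221: 31 days (August has 31).
Sep 17, 2221 → Oct 17, 2221: 30 days (September has 30).
Oct 17, 2221 → Nov 17, 2221: 31 days (October has 31).
Nov 17, 2221 → Dec 17, 2221: 30 days (November has 30).
Dec 17, 2221 → Jan 17, 2222: 31 days (December has 31).
Jan 17, 2222 → Feb 17, 2222: 31 days (January has 31).
Feb 17, 2222 → Mar 17, 2222: 28 days (February has 28).
Mar 17, 2222 → Apr 17, 2222: 31 days (March has 31).
Apr 17, 2222 → May 17, 2222: 30 days (April has 30).
May 17, 2222 → Jun 17, 2222: 31 days (May has 31).
Jun 17, 2222 → Jul 17, 2222: 30 days (June has 30).
Jul 17, 2222 → Jul 18, 2222: 1 days.
Total: 5083 days.

5083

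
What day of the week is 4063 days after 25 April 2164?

Apr 25, 2164 is a Wednesday.
4063 mod 7 = 3, so 4063 days after a Wednesday is Wednesday + 3 = Saturday.

Saturday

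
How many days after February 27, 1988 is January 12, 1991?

Feb 27, 1988 → Feb 27, 1989: 366 days (Feb 29, 1988 is in that span).
Feb 27, 1989 → Feb 27, 1990: 365 days.
Feb 27, 1990 → Mar 27, 1990: 28 days (February has 28).
Mar 27, 1990 → Apr 27, 1990: 31 days (March has 31).
Apr 27, 1990 → May 27, 1990: 30 days (April has 30).
May 27, 1990 → Jun 27, 1990: 31 days (May has 31).
Jun 27, 1990 → Jul 27, 1990: 30 days (June has 30).
Jul 27, 1990 → Aug 27, 1990: 31 days (July has 31).
Aug 27, 1990 → Sep 27, 1990: 31 days (August has 31).
Sep 27, 1990 → Oct 27, 1990: 30 days (September has 30).
Oct 27, 1990 → Nov 27, 1990: 31 days (October has 31).
Nov 27, 1990 → Dec 27, 1990: 30 days (November has 30).
Dec 27, 1990 → Jan 12, 1991: 16 days.
Total: 1050 days.

1050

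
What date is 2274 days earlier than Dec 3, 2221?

−365 (one year) → Dec 3, 2220 (1909 left).
−366 (one year; includes Feb 29, 2220) → Dec 3, 2219 (1543 left).
−365 (one year) → Dec 3, 2218 (1178 left).
−365 (one year) → Dec 3, 2217 (813 left).
−365 (one year) → Dec 3, 2216 (448 left).
−366 (one year; includes Feb 29, 2216) → Dec 3, 2215 (82 left).
−3 → Nov 30, 2215 (end of Nov, 30 days; 79 left).
−30 → Oct 31, 2215 (end of Oct, 31 days; 49 left).
−31 → Sep 30, 2215 (end of Sep, 30 days; 18 left).
−18 → Sep 12, 2215.

September 12, 2215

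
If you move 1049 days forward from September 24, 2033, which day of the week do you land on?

Friday

First find the weekday of Sep 24, 2033. Doomsday rule: the anchor day for the 2000s is Tuesday. For year 33: 33÷12 = 2 r 9, and 9÷4 = 2, so 2+9+2 = 13.
Tuesday + 13 ≡ Monday — that's 2033's doomsday.
In September the doomsday date is Sep 5.
Sep 24 is 19 days after Sep 5; 19 mod 7 = 5, so Monday + 5 = Saturday.
1049 mod 7 = 6, so 1049 days after a Saturday is Saturday + 6 = Friday.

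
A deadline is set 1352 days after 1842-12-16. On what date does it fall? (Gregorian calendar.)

August 29, 1846

+365 (one year) → Dec 16, 1843 (987 left).
+366 (one year; includes Feb 29, 1844) → Dec 16, 1844 (621 left).
+365 (one year) → Dec 16, 1845 (256 left).
Dec has 31 days: +16 → Jan 1, 1846 (240 left).
Jan has 31 days: +31 → Feb 1, 1846 (209 left).
Feb has 28 days: +28 → Mar 1, 1846 (181 left).
Mar has 31 days: +31 → Apr 1, 1846 (150 left).
Apr has 30 days: +30 → May 1, 1846 (120 left).
May has 31 days: +31 → Jun 1, 1846 (89 left).
Jun has 30 days: +30 → Jul 1, 1846 (59 left).
Jul has 31 days: +31 → Aug 1, 1846 (28 left).
+28 → Aug 29, 1846.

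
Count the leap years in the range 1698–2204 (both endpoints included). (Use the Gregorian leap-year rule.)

122

Multiples of 4 in [1698,2204]: 127.
Of those, multiples of 100: 6 (not leap unless ÷400).
Multiples of 400: 1.
Leap years = 127 − 6 + 1 = 122.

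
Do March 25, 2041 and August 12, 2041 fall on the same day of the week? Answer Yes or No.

Yes

From Mar 25, 2041 to Aug 12, 2041 is 140 days.
140 mod 7 = 0, so they are the same weekday.
(Mar 25, 2041 is a Monday; Aug 12, 2041 is a Monday.)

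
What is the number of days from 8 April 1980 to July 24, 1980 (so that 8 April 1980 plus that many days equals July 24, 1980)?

Apr 8, 1980 → May 8, 1980: 30 days (April has 30).
May 8, 1980 → Jun 8, 1980: 31 days (May has 31).
Jun 8, 1980 → Jul 8, 1980: 30 days (June has 30).
Jul 8, 1980 → Jul 24, 1980: 16 days.
Total: 107 days.

107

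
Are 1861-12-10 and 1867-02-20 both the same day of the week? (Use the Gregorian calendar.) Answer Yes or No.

No

From Dec 10, 1861 to Feb 20, 1867 is 1898 days.
1898 mod 7 = 1, so they are different weekdays.
(Dec 10, 1861 is a Tuesday; Feb 20, 1867 is a Wednesday.)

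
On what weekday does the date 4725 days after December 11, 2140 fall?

Sunday

First find the weekday of Dec 11, 2140. Doomsday rule: the anchor day for the 2100s is Sunday. For year 40: 40÷12 = 3 r 4, and 4÷4 = 1, so 3+4+1 = 8.
Sunday + 8 ≡ Monday — that's 2140's doomsday.
In December the doomsday date is Dec 12.
Dec 11 is 1 day before Dec 12; 1 mod 7 = 1, so Monday − 1 = Sunday.
4725 mod 7 = 0, so 4725 days after a Sunday is Sunday + 0 = Sunday.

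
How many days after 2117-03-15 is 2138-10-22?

7891

Mar 15, 2117 → Mar 15, 2118: 365 days.
Mar 15, 2118 → Mar 15, 2119: 365 days.
Mar 15, 2119 → Mar 15, 2120: 366 days (Feb 29, 2120 is in that span).
Mar 15, 2120 → Mar 15, 2121: 365 days.
Mar 15, 2121 → Mar 15, 2122: 365 days.
Mar 15, 2122 → Mar 15, 2123: 365 days.
Mar 15, 2123 → Mar 15, 2124: 366 days (Feb 29, 2124 is in that span).
Mar 15, 2124 → Mar 15, 2125: 365 days.
Mar 15, 2125 → Mar 15, 2126: 365 days.
Mar 15, 2126 → Mar 15, 2127: 365 days.
Mar 15, 2127 → Mar 15, 2128: 366 days (Feb 29, 2128 is in that span).
Mar 15, 2128 → Mar 15, 2129: 365 days.
Mar 15, 2129 → Mar 15, 2130: 365 days.
Mar 15, 2130 → Mar 15, 2131: 365 days.
Mar 15, 2131 → Mar 15, 2132: 366 days (Feb 29, 2132 is in that span).
Mar 15, 2132 → Mar 15, 2133: 365 days.
Mar 15, 2133 → Mar 15, 2134: 365 days.
Mar 15, 2134 → Mar 15, 2135: 365 days.
Mar 15, 2135 → Mar 15, 2136: 366 days (Feb 29, 2136 is in that span).
Mar 15, 2136 → Mar 15, 2137: 365 days.
Mar 15, 2137 → Mar 15, 2138: 365 days.
Mar 15, 2138 → Apr 15, 2138: 31 days (March has 31).
Apr 15, 2138 → May 15, 2138: 30 days (April has 30).
May 15, 2138 → Jun 15, 2138: 31 days (May has 31).
Jun 15, 2138 → Jul 15, 2138: 30 days (June has 30).
Jul 15, 2138 → Aug 15, 2138: 31 days (July has 31).
Aug 15, 2138 → Sep 15, 2138: 31 days (August has 31).
Sep 15, 2138 → Oct 15, 2138: 30 days (September has 30).
Oct 15, 2138 → Oct 22, 2138: 7 days.
Total: 7891 days.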